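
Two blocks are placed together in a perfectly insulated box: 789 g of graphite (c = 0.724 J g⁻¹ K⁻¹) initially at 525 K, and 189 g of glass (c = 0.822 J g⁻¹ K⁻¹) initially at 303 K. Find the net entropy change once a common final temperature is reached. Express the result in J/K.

ΔS_total = 16.5 J/K

Energy balance: T_f = (m₁c₁T₁ + m₂c₂T₂)/(m₁c₁ + m₂c₂) = 477.53 K.
ΔS₁ = m₁c₁ ln(T_f/T₁) = 571.236 × ln(477.53/525) = -54.13 J/K.
ΔS₂ = m₂c₂ ln(T_f/T₂) = 155.358 × ln(477.53/303) = 70.67 J/K.
ΔS_total = -54.13 + 70.67 = 16.5 J/K.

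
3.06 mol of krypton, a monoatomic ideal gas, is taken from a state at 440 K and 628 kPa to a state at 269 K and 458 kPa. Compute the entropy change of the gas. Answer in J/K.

ΔS = nC_p ln(T₂/T₁) − nR ln(P₂/P₁), with C_p = 5R/2 = 20.79 J mol⁻¹ K⁻¹ for a monoatomic ideal gas.
ΔS = 3.06 × [20.79 × ln(269/440) − 8.314 × ln(458/628)] = -23.3 J/K.

ΔS = -23.3 J/K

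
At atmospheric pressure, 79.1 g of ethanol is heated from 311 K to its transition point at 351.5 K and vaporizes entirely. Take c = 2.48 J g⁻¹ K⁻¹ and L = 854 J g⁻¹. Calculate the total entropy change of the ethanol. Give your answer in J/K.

ΔS = 216 J/K

Warming step: ΔS₁ = m c ln(T_tr/T_i) = 79.1 × 2.48 × ln(351.5/311) = 24.01 J/K.
Phase change: ΔS₂ = +mL/T_tr = 79.1 × 854 / 351.5 = 192.2 J/K.
ΔS_total = (24.01) + (192.2) = 216 J/K.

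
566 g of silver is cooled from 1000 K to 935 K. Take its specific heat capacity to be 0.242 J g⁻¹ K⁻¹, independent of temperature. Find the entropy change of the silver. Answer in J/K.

ΔS = -9.21 J/K

ΔS = ∫dQ_rev/T = m c ln(T₂/T₁) = 566 × 0.242 × ln(935/1000) = -9.21 J/K.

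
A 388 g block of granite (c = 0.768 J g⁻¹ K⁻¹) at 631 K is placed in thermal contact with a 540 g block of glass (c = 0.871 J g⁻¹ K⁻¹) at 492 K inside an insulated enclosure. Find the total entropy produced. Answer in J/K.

ΔS_total = 5.74 J/K

Energy balance: T_f = (m₁c₁T₁ + m₂c₂T₂)/(m₁c₁ + m₂c₂) = 545.91 K.
ΔS₁ = m₁c₁ ln(T_f/T₁) = 297.984 × ln(545.91/631) = -43.16 J/K.
ΔS₂ = m₂c₂ ln(T_f/T₂) = 470.34 × ln(545.91/492) = 48.9 J/K.
ΔS_total = -43.16 + 48.9 = 5.74 J/K.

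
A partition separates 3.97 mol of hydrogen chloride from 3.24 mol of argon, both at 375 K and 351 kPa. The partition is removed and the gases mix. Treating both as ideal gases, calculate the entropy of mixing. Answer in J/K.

Mole fractions: x_A = 3.97/7.21 = 0.551, x_B = 0.449.
ΔS_mix = −R(n_A ln x_A + n_B ln x_B) = −8.314 × (3.97 ln 0.551 + 3.24 ln 0.449) = 41.2 J/K.

ΔS_mix = 41.2 J/K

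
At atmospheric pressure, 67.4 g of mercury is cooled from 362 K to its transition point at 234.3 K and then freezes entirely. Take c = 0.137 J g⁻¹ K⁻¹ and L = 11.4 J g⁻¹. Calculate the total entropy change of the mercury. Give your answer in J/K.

Cooling step: ΔS₁ = m c ln(T_tr/T_i) = 67.4 × 0.137 × ln(234.3/362) = -4.017 J/K.
Phase change: ΔS₂ = −mL/T_tr = −67.4 × 11.4 / 234.3 = -3.279 J/K.
ΔS_total = (-4.017) + (-3.279) = -7.3 J/K.

ΔS = -7.3 J/K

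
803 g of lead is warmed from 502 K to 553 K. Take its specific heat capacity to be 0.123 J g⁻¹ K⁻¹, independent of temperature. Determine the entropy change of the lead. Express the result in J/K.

ΔS = ∫dQ_rev/T = m c ln(T₂/T₁) = 803 × 0.123 × ln(553/502) = 9.56 J/K.

ΔS = 9.56 J/K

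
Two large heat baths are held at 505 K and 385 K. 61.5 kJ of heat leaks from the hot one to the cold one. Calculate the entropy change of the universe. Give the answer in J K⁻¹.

ΔS_hot = −Q/T_H = −61500/505 = -121.78 J/K and ΔS_cold = +Q/T_C = 61500/385 = 159.74 J/K.
ΔS_total = -121.78 + 159.74 = 38 J/K, positive as the second law requires.

ΔS_total = 38 J/K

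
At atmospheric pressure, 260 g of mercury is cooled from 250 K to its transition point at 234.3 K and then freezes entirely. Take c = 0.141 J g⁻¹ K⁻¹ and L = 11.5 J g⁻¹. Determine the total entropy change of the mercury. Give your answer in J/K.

ΔS = -15.1 J/K

Cooling step: ΔS₁ = m c ln(T_tr/T_i) = 260 × 0.141 × ln(234.3/250) = -2.378 J/K.
Phase change: ΔS₂ = −mL/T_tr = −260 × 11.5 / 234.3 = -12.76 J/K.
ΔS_total = (-2.378) + (-12.76) = -15.1 J/K.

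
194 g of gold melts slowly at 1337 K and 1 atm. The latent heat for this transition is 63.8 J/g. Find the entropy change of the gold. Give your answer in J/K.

Heat absorbed by the substance: Q = mL = 194 × 63.8 = 12377.2 J.
At constant T, ΔS = Q_rev/T = 12377.2 / 1337 = 9.26 J/K.

ΔS = 9.26 J/K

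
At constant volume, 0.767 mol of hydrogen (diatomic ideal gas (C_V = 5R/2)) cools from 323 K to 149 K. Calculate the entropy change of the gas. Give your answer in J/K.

At constant volume, ΔS = nC_V ln(T₂/T₁) with C_V = 5R/2 = 20.79 J mol⁻¹ K⁻¹.
ΔS = 0.767 × 20.79 × ln(149/323) = -12.3 J/K.

ΔS = -12.3 J/K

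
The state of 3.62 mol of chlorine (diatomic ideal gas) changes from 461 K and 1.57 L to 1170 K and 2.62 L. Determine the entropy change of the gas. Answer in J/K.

ΔS = 85.5 J/K

Entropy is a state function: ΔS = nC_V ln(T₂/T₁) + nR ln(V₂/V₁), with C_V = 5R/2 = 20.79 J mol⁻¹ K⁻¹ for a diatomic ideal gas.
ΔS = 3.62 × [20.79 × ln(1170/461) + 8.314 × ln(2.62/1.57)] = 85.5 J/K.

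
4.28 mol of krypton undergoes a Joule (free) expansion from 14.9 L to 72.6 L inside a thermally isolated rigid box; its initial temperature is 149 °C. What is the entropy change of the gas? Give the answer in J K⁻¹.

ΔS_gas = 56.4 J/K

For an ideal gas in free expansion Q = 0 and W = 0, so T is unchanged.
Entropy is a state function; using a reversible isothermal path, ΔS_gas = nR ln(V₂/V₁) = 4.28 × 8.314 × ln(72.6/14.9) = 56.4 J/K.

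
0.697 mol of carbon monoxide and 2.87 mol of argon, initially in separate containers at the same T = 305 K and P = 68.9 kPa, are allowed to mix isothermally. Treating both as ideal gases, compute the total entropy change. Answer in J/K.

Mole fractions: x_A = 0.697/3.57 = 0.195, x_B = 0.805.
ΔS_mix = −R(n_A ln x_A + n_B ln x_B) = −8.314 × (0.697 ln 0.195 + 2.87 ln 0.805) = 14.6 J/K.

ΔS_mix = 14.6 J/K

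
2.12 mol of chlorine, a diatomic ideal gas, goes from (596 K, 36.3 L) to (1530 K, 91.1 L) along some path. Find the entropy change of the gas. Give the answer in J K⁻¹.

Entropy is a state function: ΔS = nC_V ln(T₂/T₁) + nR ln(V₂/V₁), with C_V = 5R/2 = 20.79 J mol⁻¹ K⁻¹ for a diatomic ideal gas.
ΔS = 2.12 × [20.79 × ln(1530/596) + 8.314 × ln(91.1/36.3)] = 57.8 J/K.

ΔS = 57.8 J/K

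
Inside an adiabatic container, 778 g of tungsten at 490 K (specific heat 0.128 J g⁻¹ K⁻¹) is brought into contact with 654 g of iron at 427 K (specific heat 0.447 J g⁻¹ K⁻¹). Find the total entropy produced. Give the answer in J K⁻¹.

Energy balance: T_f = (m₁c₁T₁ + m₂c₂T₂)/(m₁c₁ + m₂c₂) = 443.01 K.
ΔS₁ = m₁c₁ ln(T_f/T₁) = 99.584 × ln(443.01/490) = -10.04 J/K.
ΔS₂ = m₂c₂ ln(T_f/T₂) = 292.338 × ln(443.01/427) = 10.759 J/K.
ΔS_total = -10.04 + 10.759 = 0.719 J/K.

ΔS_total = 0.719 J/K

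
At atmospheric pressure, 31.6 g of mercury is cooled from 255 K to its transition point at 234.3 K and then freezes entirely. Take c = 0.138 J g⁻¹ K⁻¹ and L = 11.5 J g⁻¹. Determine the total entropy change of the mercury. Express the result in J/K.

Cooling step: ΔS₁ = m c ln(T_tr/T_i) = 31.6 × 0.138 × ln(234.3/255) = -0.3692 J/K.
Phase change: ΔS₂ = −mL/T_tr = −31.6 × 11.5 / 234.3 = -1.551 J/K.
ΔS_total = (-0.3692) + (-1.551) = -1.92 J/K.

ΔS = -1.92 J/K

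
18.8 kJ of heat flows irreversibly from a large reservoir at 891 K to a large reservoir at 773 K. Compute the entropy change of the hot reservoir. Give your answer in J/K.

The hot reservoir loses heat Q, so ΔS_hot = −Q/T_H = −18800/891 = -21.1 J/K.

ΔS_hot = -21.1 J/K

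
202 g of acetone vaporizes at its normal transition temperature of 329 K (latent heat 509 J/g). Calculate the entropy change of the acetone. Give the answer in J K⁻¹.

ΔS = 313 J/K

Heat absorbed by the substance: Q = mL = 202 × 509 = 102818 J.
At constant T, ΔS = Q_rev/T = 102818 / 329 = 313 J/K.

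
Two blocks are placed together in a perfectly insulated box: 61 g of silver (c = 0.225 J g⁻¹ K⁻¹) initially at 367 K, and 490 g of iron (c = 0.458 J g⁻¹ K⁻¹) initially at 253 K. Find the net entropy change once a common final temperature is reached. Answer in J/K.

Energy balance: T_f = (m₁c₁T₁ + m₂c₂T₂)/(m₁c₁ + m₂c₂) = 259.57 K.
ΔS₁ = m₁c₁ ln(T_f/T₁) = 13.725 × ln(259.57/367) = -4.753 J/K.
ΔS₂ = m₂c₂ ln(T_f/T₂) = 224.42 × ln(259.57/253) = 5.754 J/K.
ΔS_total = -4.753 + 5.754 = 1 J/K.

ΔS_total = 1 J/K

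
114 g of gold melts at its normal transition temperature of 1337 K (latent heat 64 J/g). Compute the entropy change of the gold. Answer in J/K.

Heat absorbed by the substance: Q = mL = 114 × 64 = 7296 J.
At constant T, ΔS = Q_rev/T = 7296 / 1337 = 5.46 J/K.

ΔS = 5.46 J/K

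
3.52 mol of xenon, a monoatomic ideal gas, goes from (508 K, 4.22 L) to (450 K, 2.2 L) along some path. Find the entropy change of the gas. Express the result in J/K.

ΔS = -24.4 J/K

Entropy is a state function: ΔS = nC_V ln(T₂/T₁) + nR ln(V₂/V₁), with C_V = 3R/2 = 12.47 J mol⁻¹ K⁻¹ for a monoatomic ideal gas.
ΔS = 3.52 × [12.47 × ln(450/508) + 8.314 × ln(2.2/4.22)] = -24.4 J/K.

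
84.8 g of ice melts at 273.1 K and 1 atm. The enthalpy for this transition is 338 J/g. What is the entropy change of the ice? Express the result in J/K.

Heat absorbed by the substance: Q = mL = 84.8 × 338 = 28662.4 J.
At constant T, ΔS = Q_rev/T = 28662.4 / 273.1 = 105 J/K.

ΔS = 105 J/K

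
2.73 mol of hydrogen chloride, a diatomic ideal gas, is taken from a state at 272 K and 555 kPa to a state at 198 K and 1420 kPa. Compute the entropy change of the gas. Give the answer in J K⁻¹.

ΔS = -46.5 J/K

ΔS = nC_p ln(T₂/T₁) − nR ln(P₂/P₁), with C_p = 7R/2 = 29.1 J mol⁻¹ K⁻¹ for a diatomic ideal gas.
ΔS = 2.73 × [29.1 × ln(198/272) − 8.314 × ln(1420/555)] = -46.5 J/K.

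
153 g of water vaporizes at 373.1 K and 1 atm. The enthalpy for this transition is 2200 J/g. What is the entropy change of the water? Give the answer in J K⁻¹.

ΔS = 902 J/K

Heat absorbed by the substance: Q = mL = 153 × 2200 = 336600 J.
At constant T, ΔS = Q_rev/T = 336600 / 373.1 = 902 J/K.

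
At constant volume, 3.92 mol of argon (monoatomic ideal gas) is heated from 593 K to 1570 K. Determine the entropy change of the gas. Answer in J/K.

ΔS = 47.6 J/K

At constant volume, ΔS = nC_V ln(T₂/T₁) with C_V = 3R/2 = 12.47 J mol⁻¹ K⁻¹.
ΔS = 3.92 × 12.47 × ln(1570/593) = 47.6 J/K.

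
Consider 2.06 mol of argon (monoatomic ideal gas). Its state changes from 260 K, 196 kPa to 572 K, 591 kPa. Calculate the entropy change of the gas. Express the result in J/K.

ΔS = nC_p ln(T₂/T₁) − nR ln(P₂/P₁), with C_p = 5R/2 = 20.79 J mol⁻¹ K⁻¹ for a monoatomic ideal gas.
ΔS = 2.06 × [20.79 × ln(572/260) − 8.314 × ln(591/196)] = 14.9 J/K.

ΔS = 14.9 J/K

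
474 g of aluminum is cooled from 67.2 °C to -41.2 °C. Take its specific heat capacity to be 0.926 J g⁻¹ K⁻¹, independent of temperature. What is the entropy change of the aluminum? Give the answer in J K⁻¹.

In kelvin: T₁ = 340.35 K, T₂ = 231.95 K. ΔS = ∫dQ_rev/T = m c ln(T₂/T₁) = 474 × 0.926 × ln(231.95/340.35) = -168 J/K.

ΔS = -168 J/K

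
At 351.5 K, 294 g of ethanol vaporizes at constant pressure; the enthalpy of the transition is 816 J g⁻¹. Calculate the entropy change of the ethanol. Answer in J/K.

ΔS = 683 J/K

Heat absorbed by the substance: Q = mL = 294 × 816 = 239904 J.
At constant T, ΔS = Q_rev/T = 239904 / 351.5 = 683 J/K.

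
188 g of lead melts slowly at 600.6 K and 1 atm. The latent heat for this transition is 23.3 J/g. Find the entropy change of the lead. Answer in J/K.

ΔS = 7.29 J/K

Heat absorbed by the substance: Q = mL = 188 × 23.3 = 4380.4 J.
At constant T, ΔS = Q_rev/T = 4380.4 / 600.6 = 7.29 J/K.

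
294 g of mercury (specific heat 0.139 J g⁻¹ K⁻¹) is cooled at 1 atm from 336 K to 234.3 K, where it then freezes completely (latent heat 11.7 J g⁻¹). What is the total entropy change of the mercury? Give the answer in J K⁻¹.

Cooling step: ΔS₁ = m c ln(T_tr/T_i) = 294 × 0.139 × ln(234.3/336) = -14.73 J/K.
Phase change: ΔS₂ = −mL/T_tr = −294 × 11.7 / 234.3 = -14.68 J/K.
ΔS_total = (-14.73) + (-14.68) = -29.4 J/K.

ΔS = -29.4 J/K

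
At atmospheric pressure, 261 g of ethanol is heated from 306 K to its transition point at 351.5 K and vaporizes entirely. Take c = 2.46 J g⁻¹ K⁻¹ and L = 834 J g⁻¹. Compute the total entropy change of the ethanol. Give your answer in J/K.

ΔS = 708 J/K

Warming step: ΔS₁ = m c ln(T_tr/T_i) = 261 × 2.46 × ln(351.5/306) = 89.01 J/K.
Phase change: ΔS₂ = +mL/T_tr = 261 × 834 / 351.5 = 619.3 J/K.
ΔS_total = (89.01) + (619.3) = 708 J/K.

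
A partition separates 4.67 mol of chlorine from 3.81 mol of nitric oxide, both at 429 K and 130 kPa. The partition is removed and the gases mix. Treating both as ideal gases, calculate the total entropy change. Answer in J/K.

ΔS_mix = 48.5 J/K

Mole fractions: x_A = 4.67/8.48 = 0.551, x_B = 0.449.
ΔS_mix = −R(n_A ln x_A + n_B ln x_B) = −8.314 × (4.67 ln 0.551 + 3.81 ln 0.449) = 48.5 J/K.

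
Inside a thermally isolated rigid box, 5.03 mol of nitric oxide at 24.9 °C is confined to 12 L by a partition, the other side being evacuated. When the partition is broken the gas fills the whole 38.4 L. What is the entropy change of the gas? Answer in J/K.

For an ideal gas in free expansion Q = 0 and W = 0, so T is unchanged.
Entropy is a state function; using a reversible isothermal path, ΔS_gas = nR ln(V₂/V₁) = 5.03 × 8.314 × ln(38.4/12) = 48.6 J/K.

ΔS_gas = 48.6 J/K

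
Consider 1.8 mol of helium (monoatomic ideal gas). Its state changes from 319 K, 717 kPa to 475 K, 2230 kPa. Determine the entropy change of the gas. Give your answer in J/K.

ΔS = nC_p ln(T₂/T₁) − nR ln(P₂/P₁), with C_p = 5R/2 = 20.79 J mol⁻¹ K⁻¹ for a monoatomic ideal gas.
ΔS = 1.8 × [20.79 × ln(475/319) − 8.314 × ln(2230/717)] = -2.09 J/K.

ΔS = -2.09 J/K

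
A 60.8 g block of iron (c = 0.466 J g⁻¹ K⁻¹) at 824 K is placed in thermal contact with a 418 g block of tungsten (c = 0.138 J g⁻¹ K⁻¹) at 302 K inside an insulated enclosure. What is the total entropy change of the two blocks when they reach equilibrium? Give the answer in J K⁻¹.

ΔS_total = 10.3 J/K

Energy balance: T_f = (m₁c₁T₁ + m₂c₂T₂)/(m₁c₁ + m₂c₂) = 473.94 K.
ΔS₁ = m₁c₁ ln(T_f/T₁) = 28.3328 × ln(473.94/824) = -15.67 J/K.
ΔS₂ = m₂c₂ ln(T_f/T₂) = 57.684 × ln(473.94/302) = 26 J/K.
ΔS_total = -15.67 + 26 = 10.3 J/K.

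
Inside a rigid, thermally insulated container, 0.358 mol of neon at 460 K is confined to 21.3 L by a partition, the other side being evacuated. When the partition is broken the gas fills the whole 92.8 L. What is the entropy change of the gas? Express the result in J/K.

For an ideal gas in free expansion Q = 0 and W = 0, so T is unchanged.
Entropy is a state function; using a reversible isothermal path, ΔS_gas = nR ln(V₂/V₁) = 0.358 × 8.314 × ln(92.8/21.3) = 4.38 J/K.

ΔS_gas = 4.38 J/K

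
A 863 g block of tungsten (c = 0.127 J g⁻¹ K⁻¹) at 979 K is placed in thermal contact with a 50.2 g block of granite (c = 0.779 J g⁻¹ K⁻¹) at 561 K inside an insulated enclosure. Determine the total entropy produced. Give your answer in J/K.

Energy balance: T_f = (m₁c₁T₁ + m₂c₂T₂)/(m₁c₁ + m₂c₂) = 869.08 K.
ΔS₁ = m₁c₁ ln(T_f/T₁) = 109.601 × ln(869.08/979) = -13.053 J/K.
ΔS₂ = m₂c₂ ln(T_f/T₂) = 39.1058 × ln(869.08/561) = 17.117 J/K.
ΔS_total = -13.053 + 17.117 = 4.06 J/K.

ΔS_total = 4.06 J/K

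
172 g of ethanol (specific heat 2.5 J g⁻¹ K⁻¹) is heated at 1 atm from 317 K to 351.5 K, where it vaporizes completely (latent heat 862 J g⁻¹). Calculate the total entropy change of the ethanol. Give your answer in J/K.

Warming step: ΔS₁ = m c ln(T_tr/T_i) = 172 × 2.5 × ln(351.5/317) = 44.42 J/K.
Phase change: ΔS₂ = +mL/T_tr = 172 × 862 / 351.5 = 421.8 J/K.
ΔS_total = (44.42) + (421.8) = 466 J/K.

ΔS = 466 J/K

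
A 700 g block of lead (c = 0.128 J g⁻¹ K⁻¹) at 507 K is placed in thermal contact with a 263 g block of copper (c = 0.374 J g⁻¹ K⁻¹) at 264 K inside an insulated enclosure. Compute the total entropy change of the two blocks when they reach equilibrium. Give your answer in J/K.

Energy balance: T_f = (m₁c₁T₁ + m₂c₂T₂)/(m₁c₁ + m₂c₂) = 379.84 K.
ΔS₁ = m₁c₁ ln(T_f/T₁) = 89.6 × ln(379.84/507) = -25.87 J/K.
ΔS₂ = m₂c₂ ln(T_f/T₂) = 98.362 × ln(379.84/264) = 35.78 J/K.
ΔS_total = -25.87 + 35.78 = 9.91 J/K.

ΔS_total = 9.91 J/K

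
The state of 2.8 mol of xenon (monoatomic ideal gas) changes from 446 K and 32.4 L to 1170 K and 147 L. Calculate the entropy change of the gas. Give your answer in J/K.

ΔS = 68.9 J/K

Entropy is a state function: ΔS = nC_V ln(T₂/T₁) + nR ln(V₂/V₁), with C_V = 3R/2 = 12.47 J mol⁻¹ K⁻¹ for a monoatomic ideal gas.
ΔS = 2.8 × [12.47 × ln(1170/446) + 8.314 × ln(147/32.4)] = 68.9 J/K.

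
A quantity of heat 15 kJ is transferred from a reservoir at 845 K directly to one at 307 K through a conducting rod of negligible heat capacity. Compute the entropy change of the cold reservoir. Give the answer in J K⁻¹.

The cold reservoir gains heat Q, so ΔS_cold = +Q/T_C = 15000/307 = 48.9 J/K.

ΔS_cold = 48.9 J/K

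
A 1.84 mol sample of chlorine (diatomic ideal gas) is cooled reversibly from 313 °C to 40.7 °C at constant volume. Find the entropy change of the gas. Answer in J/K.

In kelvin: T₁ = 586.15 K, T₂ = 313.85 K. At constant volume, ΔS = nC_V ln(T₂/T₁) with C_V = 5R/2 = 20.79 J mol⁻¹ K⁻¹.
ΔS = 1.84 × 20.79 × ln(313.85/586.15) = -23.9 J/K.

ΔS = -23.9 J/K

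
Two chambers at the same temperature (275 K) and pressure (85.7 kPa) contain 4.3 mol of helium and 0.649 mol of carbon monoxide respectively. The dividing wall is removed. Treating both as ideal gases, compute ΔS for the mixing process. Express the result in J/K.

ΔS_mix = 16 J/K

Mole fractions: x_A = 4.3/4.95 = 0.869, x_B = 0.131.
ΔS_mix = −R(n_A ln x_A + n_B ln x_B) = −8.314 × (4.3 ln 0.869 + 0.649 ln 0.131) = 16 J/K.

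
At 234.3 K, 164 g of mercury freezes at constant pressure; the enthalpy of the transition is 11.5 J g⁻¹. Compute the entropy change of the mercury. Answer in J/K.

ΔS = -8.05 J/K

Heat released by the substance: Q = −mL = −164 × 11.5 = −1886 J.
At constant T, ΔS = Q_rev/T = −1886 / 234.3 = -8.05 J/K.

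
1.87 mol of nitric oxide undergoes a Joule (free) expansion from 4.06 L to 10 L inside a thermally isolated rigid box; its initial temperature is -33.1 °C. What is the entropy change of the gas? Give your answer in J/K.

No heat is exchanged and no work is done, so the ideal-gas temperature stays constant.
Entropy is a state function; using a reversible isothermal path, ΔS_gas = nR ln(V₂/V₁) = 1.87 × 8.314 × ln(10/4.06) = 14 J/K.

ΔS_gas = 14 J/K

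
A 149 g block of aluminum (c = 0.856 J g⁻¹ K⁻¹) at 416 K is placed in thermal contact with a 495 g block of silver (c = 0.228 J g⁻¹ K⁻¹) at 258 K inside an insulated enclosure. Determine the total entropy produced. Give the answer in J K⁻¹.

Energy balance: T_f = (m₁c₁T₁ + m₂c₂T₂)/(m₁c₁ + m₂c₂) = 341.83 K.
ΔS₁ = m₁c₁ ln(T_f/T₁) = 127.544 × ln(341.83/416) = -25.05 J/K.
ΔS₂ = m₂c₂ ln(T_f/T₂) = 112.86 × ln(341.83/258) = 31.75 J/K.
ΔS_total = -25.05 + 31.75 = 6.7 J/K.

ΔS_total = 6.7 J/K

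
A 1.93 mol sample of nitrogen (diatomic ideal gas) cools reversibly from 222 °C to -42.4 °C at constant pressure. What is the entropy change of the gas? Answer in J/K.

In kelvin: T₁ = 495.15 K, T₂ = 230.75 K. At constant pressure, ΔS = nC_p ln(T₂/T₁) with C_p = 7R/2 = 29.1 J mol⁻¹ K⁻¹.
ΔS = 1.93 × 29.1 × ln(230.75/495.15) = -42.9 J/K.

ΔS = -42.9 J/K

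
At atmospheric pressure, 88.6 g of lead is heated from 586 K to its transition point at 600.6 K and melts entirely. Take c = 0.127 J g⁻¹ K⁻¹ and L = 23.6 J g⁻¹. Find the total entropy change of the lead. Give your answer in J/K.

ΔS = 3.76 J/K

Warming step: ΔS₁ = m c ln(T_tr/T_i) = 88.6 × 0.127 × ln(600.6/586) = 0.2769 J/K.
Phase change: ΔS₂ = +mL/T_tr = 88.6 × 23.6 / 600.6 = 3.481 J/K.
ΔS_total = (0.2769) + (3.481) = 3.76 J/K.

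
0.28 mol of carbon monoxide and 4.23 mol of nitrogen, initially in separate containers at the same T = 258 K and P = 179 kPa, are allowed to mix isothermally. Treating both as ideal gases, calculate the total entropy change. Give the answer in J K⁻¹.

ΔS_mix = 8.72 J/K

Mole fractions: x_A = 0.28/4.51 = 0.0621, x_B = 0.938.
ΔS_mix = −R(n_A ln x_A + n_B ln x_B) = −8.314 × (0.28 ln 0.0621 + 4.23 ln 0.938) = 8.72 J/K.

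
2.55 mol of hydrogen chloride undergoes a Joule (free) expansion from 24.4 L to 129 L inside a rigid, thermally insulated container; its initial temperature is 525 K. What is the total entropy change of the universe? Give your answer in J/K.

For an ideal gas in free expansion Q = 0 and W = 0, so T is unchanged.
Entropy is a state function; using a reversible isothermal path, ΔS_gas = nR ln(V₂/V₁) = 2.55 × 8.314 × ln(129/24.4) = 35.3 J/K.
The insulated surroundings exchange no heat, so ΔS_surr = 0 and ΔS_universe = ΔS_gas.

ΔS_universe = 35.3 J/K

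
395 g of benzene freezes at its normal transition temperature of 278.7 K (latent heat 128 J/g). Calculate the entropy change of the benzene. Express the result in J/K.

ΔS = -181 J/K

Heat released by the substance: Q = −mL = −395 × 128 = −50560 J.
At constant T, ΔS = Q_rev/T = −50560 / 278.7 = -181 J/K.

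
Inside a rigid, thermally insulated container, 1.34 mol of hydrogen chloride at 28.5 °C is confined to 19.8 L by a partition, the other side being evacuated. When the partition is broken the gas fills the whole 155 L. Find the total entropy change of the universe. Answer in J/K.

For an ideal gas in free expansion Q = 0 and W = 0, so T is unchanged.
Entropy is a state function; using a reversible isothermal path, ΔS_gas = nR ln(V₂/V₁) = 1.34 × 8.314 × ln(155/19.8) = 22.9 J/K.
The insulated surroundings exchange no heat, so ΔS_surr = 0 and ΔS_universe = ΔS_gas.

ΔS_universe = 22.9 J/K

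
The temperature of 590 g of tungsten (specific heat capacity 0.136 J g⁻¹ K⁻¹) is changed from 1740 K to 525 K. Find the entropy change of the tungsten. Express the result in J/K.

ΔS = -96.1 J/K

ΔS = ∫dQ_rev/T = m c ln(T₂/T₁) = 590 × 0.136 × ln(525/1740) = -96.1 J/K.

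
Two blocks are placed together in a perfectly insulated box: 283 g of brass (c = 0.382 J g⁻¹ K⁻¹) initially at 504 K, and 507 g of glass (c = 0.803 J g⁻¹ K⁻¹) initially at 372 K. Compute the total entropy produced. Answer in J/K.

Energy balance: T_f = (m₁c₁T₁ + m₂c₂T₂)/(m₁c₁ + m₂c₂) = 399.7 K.
ΔS₁ = m₁c₁ ln(T_f/T₁) = 108.106 × ln(399.7/504) = -25.07 J/K.
ΔS₂ = m₂c₂ ln(T_f/T₂) = 407.121 × ln(399.7/372) = 29.24 J/K.
ΔS_total = -25.07 + 29.24 = 4.17 J/K.

ΔS_total = 4.17 J/K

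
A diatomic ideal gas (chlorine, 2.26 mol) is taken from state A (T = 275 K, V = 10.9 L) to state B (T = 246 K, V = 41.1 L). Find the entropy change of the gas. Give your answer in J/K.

Entropy is a state function: ΔS = nC_V ln(T₂/T₁) + nR ln(V₂/V₁), with C_V = 5R/2 = 20.79 J mol⁻¹ K⁻¹ for a diatomic ideal gas.
ΔS = 2.26 × [20.79 × ln(246/275) + 8.314 × ln(41.1/10.9)] = 19.7 J/K.

ΔS = 19.7 J/K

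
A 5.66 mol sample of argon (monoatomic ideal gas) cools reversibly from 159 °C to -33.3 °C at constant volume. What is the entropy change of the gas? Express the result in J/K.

ΔS = -41.6 J/K

In kelvin: T₁ = 432.15 K, T₂ = 239.85 K. At constant volume, ΔS = nC_V ln(T₂/T₁) with C_V = 3R/2 = 12.47 J mol⁻¹ K⁻¹.
ΔS = 5.66 × 12.47 × ln(239.85/432.15) = -41.6 J/K.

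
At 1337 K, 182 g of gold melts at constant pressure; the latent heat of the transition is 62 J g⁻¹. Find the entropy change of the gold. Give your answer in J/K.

ΔS = 8.44 J/K

Heat absorbed by the substance: Q = mL = 182 × 62 = 11284 J.
At constant T, ΔS = Q_rev/T = 11284 / 1337 = 8.44 J/K.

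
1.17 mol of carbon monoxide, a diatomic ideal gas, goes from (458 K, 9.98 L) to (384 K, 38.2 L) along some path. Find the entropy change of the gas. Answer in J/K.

Entropy is a state function: ΔS = nC_V ln(T₂/T₁) + nR ln(V₂/V₁), with C_V = 5R/2 = 20.79 J mol⁻¹ K⁻¹ for a diatomic ideal gas.
ΔS = 1.17 × [20.79 × ln(384/458) + 8.314 × ln(38.2/9.98)] = 8.77 J/K.

ΔS = 8.77 J/K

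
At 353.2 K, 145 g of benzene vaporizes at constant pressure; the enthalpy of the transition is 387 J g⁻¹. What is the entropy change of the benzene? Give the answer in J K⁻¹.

Heat absorbed by the substance: Q = mL = 145 × 387 = 56115 J.
At constant T, ΔS = Q_rev/T = 56115 / 353.2 = 159 J/K.

ΔS = 159 J/K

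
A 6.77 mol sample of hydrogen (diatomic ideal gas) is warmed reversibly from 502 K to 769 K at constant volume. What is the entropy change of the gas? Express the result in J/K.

At constant volume, ΔS = nC_V ln(T₂/T₁) with C_V = 5R/2 = 20.79 J mol⁻¹ K⁻¹.
ΔS = 6.77 × 20.79 × ln(769/502) = 60 J/K.

ΔS = 60 J/K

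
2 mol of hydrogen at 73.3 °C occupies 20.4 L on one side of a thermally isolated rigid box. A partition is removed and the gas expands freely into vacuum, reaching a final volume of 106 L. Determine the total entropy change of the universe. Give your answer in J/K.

No heat is exchanged and no work is done, so the ideal-gas temperature stays constant.
Entropy is a state function; using a reversible isothermal path, ΔS_gas = nR ln(V₂/V₁) = 2 × 8.314 × ln(106/20.4) = 27.4 J/K.
The insulated surroundings exchange no heat, so ΔS_surr = 0 and ΔS_universe = ΔS_gas.

ΔS_universe = 27.4 J/K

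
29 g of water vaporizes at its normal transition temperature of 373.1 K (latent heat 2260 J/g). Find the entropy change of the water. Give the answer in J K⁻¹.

Heat absorbed by the substance: Q = mL = 29 × 2260 = 65540 J.
At constant T, ΔS = Q_rev/T = 65540 / 373.1 = 176 J/K.

ΔS = 176 J/K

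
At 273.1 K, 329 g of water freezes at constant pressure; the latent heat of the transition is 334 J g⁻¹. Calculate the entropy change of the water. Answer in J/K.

ΔS = -402 J/K

Heat released by the substance: Q = −mL = −329 × 334 = −109886 J.
At constant T, ΔS = Q_rev/T = −109886 / 273.1 = -402 J/K.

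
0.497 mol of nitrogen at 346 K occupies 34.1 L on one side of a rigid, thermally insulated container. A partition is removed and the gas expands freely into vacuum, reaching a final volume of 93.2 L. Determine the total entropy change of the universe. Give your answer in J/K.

ΔS_universe = 4.15 J/K

For an ideal gas in free expansion Q = 0 and W = 0, so T is unchanged.
Entropy is a state function; using a reversible isothermal path, ΔS_gas = nR ln(V₂/V₁) = 0.497 × 8.314 × ln(93.2/34.1) = 4.15 J/K.
The insulated surroundings exchange no heat, so ΔS_surr = 0 and ΔS_universe = ΔS_gas.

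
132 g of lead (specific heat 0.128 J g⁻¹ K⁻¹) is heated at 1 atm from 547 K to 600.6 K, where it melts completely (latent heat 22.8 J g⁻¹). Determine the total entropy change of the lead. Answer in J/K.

Warming step: ΔS₁ = m c ln(T_tr/T_i) = 132 × 0.128 × ln(600.6/547) = 1.579 J/K.
Phase change: ΔS₂ = +mL/T_tr = 132 × 22.8 / 600.6 = 5.011 J/K.
ΔS_total = (1.579) + (5.011) = 6.59 J/K.

ΔS = 6.59 J/K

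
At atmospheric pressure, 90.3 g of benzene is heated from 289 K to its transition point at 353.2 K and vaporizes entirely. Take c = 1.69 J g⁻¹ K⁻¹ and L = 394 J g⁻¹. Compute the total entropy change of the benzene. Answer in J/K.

Warming step: ΔS₁ = m c ln(T_tr/T_i) = 90.3 × 1.69 × ln(353.2/289) = 30.61 J/K.
Phase change: ΔS₂ = +mL/T_tr = 90.3 × 394 / 353.2 = 100.7 J/K.
ΔS_total = (30.61) + (100.7) = 131 J/K.

ΔS = 131 J/K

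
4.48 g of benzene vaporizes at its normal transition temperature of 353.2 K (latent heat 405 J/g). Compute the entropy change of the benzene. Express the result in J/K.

Heat absorbed by the substance: Q = mL = 4.48 × 405 = 1814.4 J.
At constant T, ΔS = Q_rev/T = 1814.4 / 353.2 = 5.14 J/K.

ΔS = 5.14 J/K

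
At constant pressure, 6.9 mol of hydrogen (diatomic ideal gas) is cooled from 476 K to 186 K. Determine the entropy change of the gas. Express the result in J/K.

At constant pressure, ΔS = nC_p ln(T₂/T₁) with C_p = 7R/2 = 29.1 J mol⁻¹ K⁻¹.
ΔS = 6.9 × 29.1 × ln(186/476) = -189 J/K.

ΔS = -189 J/K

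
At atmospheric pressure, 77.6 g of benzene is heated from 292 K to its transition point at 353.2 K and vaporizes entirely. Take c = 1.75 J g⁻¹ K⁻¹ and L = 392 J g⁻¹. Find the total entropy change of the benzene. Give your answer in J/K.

ΔS = 112 J/K

Warming step: ΔS₁ = m c ln(T_tr/T_i) = 77.6 × 1.75 × ln(353.2/292) = 25.84 J/K.
Phase change: ΔS₂ = +mL/T_tr = 77.6 × 392 / 353.2 = 86.12 J/K.
ΔS_total = (25.84) + (86.12) = 112 J/K.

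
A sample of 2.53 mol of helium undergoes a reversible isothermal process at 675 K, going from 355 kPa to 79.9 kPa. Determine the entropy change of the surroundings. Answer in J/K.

For an isothermal ideal gas ΔS_gas = nR ln(P₁/P₂) = 2.53 × 8.314 × ln(355/79.9) = 31.4 J/K.
The process is reversible, so ΔS_surr = −ΔS_gas = -31.4 J/K and ΔS_universe = 0.

ΔS_surr = -31.4 J/K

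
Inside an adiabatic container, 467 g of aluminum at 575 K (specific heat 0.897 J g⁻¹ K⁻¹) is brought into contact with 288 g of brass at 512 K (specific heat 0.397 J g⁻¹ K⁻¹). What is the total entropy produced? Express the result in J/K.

ΔS_total = 0.591 J/K

Energy balance: T_f = (m₁c₁T₁ + m₂c₂T₂)/(m₁c₁ + m₂c₂) = 561.49 K.
ΔS₁ = m₁c₁ ln(T_f/T₁) = 418.899 × ln(561.49/575) = -9.959 J/K.
ΔS₂ = m₂c₂ ln(T_f/T₂) = 114.336 × ln(561.49/512) = 10.55 J/K.
ΔS_total = -9.959 + 10.55 = 0.591 J/K.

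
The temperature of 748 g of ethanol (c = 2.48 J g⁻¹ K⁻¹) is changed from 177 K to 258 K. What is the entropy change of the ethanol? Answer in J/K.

ΔS = ∫dQ_rev/T = m c ln(T₂/T₁) = 748 × 2.48 × ln(258/177) = 699 J/K.

ΔS = 699 J/K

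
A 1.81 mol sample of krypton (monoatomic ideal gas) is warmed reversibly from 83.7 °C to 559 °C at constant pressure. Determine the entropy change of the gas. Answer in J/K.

ΔS = 31.9 J/K

In kelvin: T₁ = 356.85 K, T₂ = 832.15 K. At constant pressure, ΔS = nC_p ln(T₂/T₁) with C_p = 5R/2 = 20.79 J mol⁻¹ K⁻¹.
ΔS = 1.81 × 20.79 × ln(832.15/356.85) = 31.9 J/K.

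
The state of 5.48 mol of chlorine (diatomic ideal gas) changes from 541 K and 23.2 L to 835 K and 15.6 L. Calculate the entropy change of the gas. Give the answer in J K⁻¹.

Entropy is a state function: ΔS = nC_V ln(T₂/T₁) + nR ln(V₂/V₁), with C_V = 5R/2 = 20.79 J mol⁻¹ K⁻¹ for a diatomic ideal gas.
ΔS = 5.48 × [20.79 × ln(835/541) + 8.314 × ln(15.6/23.2)] = 31.4 J/K.

ΔS = 31.4 J/K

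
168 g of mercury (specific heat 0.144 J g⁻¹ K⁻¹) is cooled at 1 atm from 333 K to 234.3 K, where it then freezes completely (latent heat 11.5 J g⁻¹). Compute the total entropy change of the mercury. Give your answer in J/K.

Cooling step: ΔS₁ = m c ln(T_tr/T_i) = 168 × 0.144 × ln(234.3/333) = -8.504 J/K.
Phase change: ΔS₂ = −mL/T_tr = −168 × 11.5 / 234.3 = -8.246 J/K.
ΔS_total = (-8.504) + (-8.246) = -16.8 J/K.

ΔS = -16.8 J/K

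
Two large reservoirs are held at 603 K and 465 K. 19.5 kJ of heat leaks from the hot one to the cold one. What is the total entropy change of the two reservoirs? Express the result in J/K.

ΔS_hot = −Q/T_H = −19500/603 = -32.34 J/K and ΔS_cold = +Q/T_C = 19500/465 = 41.94 J/K.
ΔS_total = -32.34 + 41.94 = 9.6 J/K, positive as the second law requires.

ΔS_total = 9.6 J/K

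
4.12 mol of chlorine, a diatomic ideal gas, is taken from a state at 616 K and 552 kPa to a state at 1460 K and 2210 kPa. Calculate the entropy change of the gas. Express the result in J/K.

ΔS = nC_p ln(T₂/T₁) − nR ln(P₂/P₁), with C_p = 7R/2 = 29.1 J mol⁻¹ K⁻¹ for a diatomic ideal gas.
ΔS = 4.12 × [29.1 × ln(1460/616) − 8.314 × ln(2210/552)] = 55.9 J/K.

ΔS = 55.9 J/K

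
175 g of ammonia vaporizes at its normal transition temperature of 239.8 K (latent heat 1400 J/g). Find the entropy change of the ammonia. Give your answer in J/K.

ΔS = 1020 J/K

Heat absorbed by the substance: Q = mL = 175 × 1400 = 245000 J.
At constant T, ΔS = Q_rev/T = 245000 / 239.8 = 1020 J/K.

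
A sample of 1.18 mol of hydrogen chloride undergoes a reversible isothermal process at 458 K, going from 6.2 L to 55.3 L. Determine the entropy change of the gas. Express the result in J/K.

ΔS_gas = 21.5 J/K

For an isothermal ideal gas ΔS_gas = nR ln(V₂/V₁) = 1.18 × 8.314 × ln(55.3/6.2) = 21.5 J/K.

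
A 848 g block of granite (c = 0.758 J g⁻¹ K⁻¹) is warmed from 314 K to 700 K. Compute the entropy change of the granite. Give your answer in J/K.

ΔS = 515 J/K

ΔS = ∫dQ_rev/T = m c ln(T₂/T₁) = 848 × 0.758 × ln(700/314) = 515 J/K.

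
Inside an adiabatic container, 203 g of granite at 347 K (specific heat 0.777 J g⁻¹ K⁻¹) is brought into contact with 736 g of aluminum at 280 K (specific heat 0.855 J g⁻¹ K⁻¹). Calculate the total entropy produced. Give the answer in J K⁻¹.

ΔS_total = 3.03 J/K

Energy balance: T_f = (m₁c₁T₁ + m₂c₂T₂)/(m₁c₁ + m₂c₂) = 293.43 K.
ΔS₁ = m₁c₁ ln(T_f/T₁) = 157.731 × ln(293.43/347) = -26.45 J/K.
ΔS₂ = m₂c₂ ln(T_f/T₂) = 629.28 × ln(293.43/280) = 29.48 J/K.
ΔS_total = -26.45 + 29.48 = 3.03 J/K.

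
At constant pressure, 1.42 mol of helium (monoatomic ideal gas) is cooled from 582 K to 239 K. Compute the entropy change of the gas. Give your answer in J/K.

ΔS = -26.3 J/K

At constant pressure, ΔS = nC_p ln(T₂/T₁) with C_p = 5R/2 = 20.79 J mol⁻¹ K⁻¹.
ΔS = 1.42 × 20.79 × ln(239/582) = -26.3 J/K.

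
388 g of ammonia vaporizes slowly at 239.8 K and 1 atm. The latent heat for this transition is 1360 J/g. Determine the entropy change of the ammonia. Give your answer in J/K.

Heat absorbed by the substance: Q = mL = 388 × 1360 = 527680 J.
At constant T, ΔS = Q_rev/T = 527680 / 239.8 = 2200 J/K.

ΔS = 2200 J/K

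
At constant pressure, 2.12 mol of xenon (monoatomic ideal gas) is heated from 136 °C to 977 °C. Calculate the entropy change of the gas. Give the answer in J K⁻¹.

ΔS = 49.2 J/K

In kelvin: T₁ = 409.15 K, T₂ = 1250.15 K. At constant pressure, ΔS = nC_p ln(T₂/T₁) with C_p = 5R/2 = 20.79 J mol⁻¹ K⁻¹.
ΔS = 2.12 × 20.79 × ln(1250.15/409.15) = 49.2 J/K.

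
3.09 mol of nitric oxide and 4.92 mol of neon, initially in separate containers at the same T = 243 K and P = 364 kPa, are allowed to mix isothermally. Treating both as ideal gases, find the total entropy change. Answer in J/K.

Mole fractions: x_A = 3.09/8.01 = 0.386, x_B = 0.614.
ΔS_mix = −R(n_A ln x_A + n_B ln x_B) = −8.314 × (3.09 ln 0.386 + 4.92 ln 0.614) = 44.4 J/K.

ΔS_mix = 44.4 J/K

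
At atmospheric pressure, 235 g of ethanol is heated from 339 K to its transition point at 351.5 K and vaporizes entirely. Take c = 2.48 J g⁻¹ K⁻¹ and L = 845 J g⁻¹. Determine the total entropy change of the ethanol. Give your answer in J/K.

ΔS = 586 J/K

Warming step: ΔS₁ = m c ln(T_tr/T_i) = 235 × 2.48 × ln(351.5/339) = 21.1 J/K.
Phase change: ΔS₂ = +mL/T_tr = 235 × 845 / 351.5 = 564.9 J/K.
ΔS_total = (21.1) + (564.9) = 586 J/K.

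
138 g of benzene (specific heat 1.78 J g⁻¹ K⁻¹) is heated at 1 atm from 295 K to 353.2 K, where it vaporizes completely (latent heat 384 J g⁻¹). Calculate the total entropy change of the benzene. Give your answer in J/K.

Warming step: ΔS₁ = m c ln(T_tr/T_i) = 138 × 1.78 × ln(353.2/295) = 44.23 J/K.
Phase change: ΔS₂ = +mL/T_tr = 138 × 384 / 353.2 = 150 J/K.
ΔS_total = (44.23) + (150) = 194 J/K.

ΔS = 194 J/K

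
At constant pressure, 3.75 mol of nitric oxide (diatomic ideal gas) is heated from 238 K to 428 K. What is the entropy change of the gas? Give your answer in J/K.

ΔS = 64 J/K

At constant pressure, ΔS = nC_p ln(T₂/T₁) with C_p = 7R/2 = 29.1 J mol⁻¹ K⁻¹.
ΔS = 3.75 × 29.1 × ln(428/238) = 64 J/K.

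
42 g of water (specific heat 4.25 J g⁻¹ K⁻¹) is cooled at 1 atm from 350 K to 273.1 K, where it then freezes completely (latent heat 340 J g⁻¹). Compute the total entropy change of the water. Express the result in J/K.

ΔS = -96.6 J/K

Cooling step: ΔS₁ = m c ln(T_tr/T_i) = 42 × 4.25 × ln(273.1/350) = -44.28 J/K.
Phase change: ΔS₂ = −mL/T_tr = −42 × 340 / 273.1 = -52.29 J/K.
ΔS_total = (-44.28) + (-52.29) = -96.6 J/K.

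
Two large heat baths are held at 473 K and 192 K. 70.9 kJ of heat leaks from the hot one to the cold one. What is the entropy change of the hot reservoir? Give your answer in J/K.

The hot reservoir loses heat Q, so ΔS_hot = −Q/T_H = −70900/473 = -150 J/K.

ΔS_hot = -150 J/K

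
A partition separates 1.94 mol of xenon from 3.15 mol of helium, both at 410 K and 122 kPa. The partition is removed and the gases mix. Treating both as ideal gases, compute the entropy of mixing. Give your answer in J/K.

Mole fractions: x_A = 1.94/5.09 = 0.381, x_B = 0.619.
ΔS_mix = −R(n_A ln x_A + n_B ln x_B) = −8.314 × (1.94 ln 0.381 + 3.15 ln 0.619) = 28.1 J/K.

ΔS_mix = 28.1 J/K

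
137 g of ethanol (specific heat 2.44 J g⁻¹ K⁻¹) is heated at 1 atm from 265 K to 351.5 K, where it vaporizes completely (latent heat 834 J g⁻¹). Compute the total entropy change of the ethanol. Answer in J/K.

ΔS = 419 J/K

Warming step: ΔS₁ = m c ln(T_tr/T_i) = 137 × 2.44 × ln(351.5/265) = 94.427 J/K.
Phase change: ΔS₂ = +mL/T_tr = 137 × 834 / 351.5 = 325.06 J/K.
ΔS_total = (94.427) + (325.06) = 419 J/K.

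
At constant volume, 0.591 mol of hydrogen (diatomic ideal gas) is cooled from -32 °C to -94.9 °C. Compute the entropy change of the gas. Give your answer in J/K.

ΔS = -3.71 J/K

In kelvin: T₁ = 241.15 K, T₂ = 178.25 K. At constant volume, ΔS = nC_V ln(T₂/T₁) with C_V = 5R/2 = 20.79 J mol⁻¹ K⁻¹.
ΔS = 0.591 × 20.79 × ln(178.25/241.15) = -3.71 J/K.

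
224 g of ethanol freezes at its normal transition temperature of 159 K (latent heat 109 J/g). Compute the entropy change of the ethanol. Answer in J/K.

Heat released by the substance: Q = −mL = −224 × 109 = −24416 J.
At constant T, ΔS = Q_rev/T = −24416 / 159 = -154 J/K.

ΔS = -154 J/K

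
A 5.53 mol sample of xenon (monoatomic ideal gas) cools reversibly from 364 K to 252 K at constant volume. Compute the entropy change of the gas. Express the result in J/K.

ΔS = -25.4 J/K

At constant volume, ΔS = nC_V ln(T₂/T₁) with C_V = 3R/2 = 12.47 J mol⁻¹ K⁻¹.
ΔS = 5.53 × 12.47 × ln(252/364) = -25.4 J/K.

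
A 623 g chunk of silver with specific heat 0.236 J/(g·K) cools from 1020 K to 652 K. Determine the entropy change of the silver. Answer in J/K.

ΔS = ∫dQ_rev/T = m c ln(T₂/T₁) = 623 × 0.236 × ln(652/1020) = -65.8 J/K.

ΔS = -65.8 J/K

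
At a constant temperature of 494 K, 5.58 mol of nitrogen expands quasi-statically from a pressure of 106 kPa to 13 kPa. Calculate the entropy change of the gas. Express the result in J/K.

ΔS_gas = 97.4 J/K

For an isothermal ideal gas ΔS_gas = nR ln(P₁/P₂) = 5.58 × 8.314 × ln(106/13) = 97.4 J/K.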